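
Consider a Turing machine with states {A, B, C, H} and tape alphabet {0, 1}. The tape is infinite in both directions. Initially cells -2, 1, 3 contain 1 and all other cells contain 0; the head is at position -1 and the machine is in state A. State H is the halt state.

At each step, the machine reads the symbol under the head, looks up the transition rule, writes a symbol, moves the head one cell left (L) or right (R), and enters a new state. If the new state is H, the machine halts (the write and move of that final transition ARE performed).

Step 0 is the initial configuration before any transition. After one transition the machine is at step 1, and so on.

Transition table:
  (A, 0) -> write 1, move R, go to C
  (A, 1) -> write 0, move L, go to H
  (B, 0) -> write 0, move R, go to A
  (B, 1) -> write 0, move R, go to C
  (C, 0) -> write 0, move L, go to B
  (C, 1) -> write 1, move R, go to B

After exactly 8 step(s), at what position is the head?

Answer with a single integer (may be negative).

Step 1: in state A at pos -1, read 0 -> (A,0)->write 1,move R,goto C. Now: state=C, head=0, tape[-3..4]=01101010 (head:    ^)
Step 2: in state C at pos 0, read 0 -> (C,0)->write 0,move L,goto B. Now: state=B, head=-1, tape[-3..4]=01101010 (head:   ^)
Step 3: in state B at pos -1, read 1 -> (B,1)->write 0,move R,goto C. Now: state=C, head=0, tape[-3..4]=01001010 (head:    ^)
Step 4: in state C at pos 0, read 0 -> (C,0)->write 0,move L,goto B. Now: state=B, head=-1, tape[-3..4]=01001010 (head:   ^)
Step 5: in state B at pos -1, read 0 -> (B,0)->write 0,move R,goto A. Now: state=A, head=0, tape[-3..4]=01001010 (head:    ^)
Step 6: in state A at pos 0, read 0 -> (A,0)->write 1,move R,goto C. Now: state=C, head=1, tape[-3..4]=01011010 (head:     ^)
Step 7: in state C at pos 1, read 1 -> (C,1)->write 1,move R,goto B. Now: state=B, head=2, tape[-3..4]=01011010 (head:      ^)
Step 8: in state B at pos 2, read 0 -> (B,0)->write 0,move R,goto A. Now: state=A, head=3, tape[-3..4]=01011010 (head:       ^)

Answer: 3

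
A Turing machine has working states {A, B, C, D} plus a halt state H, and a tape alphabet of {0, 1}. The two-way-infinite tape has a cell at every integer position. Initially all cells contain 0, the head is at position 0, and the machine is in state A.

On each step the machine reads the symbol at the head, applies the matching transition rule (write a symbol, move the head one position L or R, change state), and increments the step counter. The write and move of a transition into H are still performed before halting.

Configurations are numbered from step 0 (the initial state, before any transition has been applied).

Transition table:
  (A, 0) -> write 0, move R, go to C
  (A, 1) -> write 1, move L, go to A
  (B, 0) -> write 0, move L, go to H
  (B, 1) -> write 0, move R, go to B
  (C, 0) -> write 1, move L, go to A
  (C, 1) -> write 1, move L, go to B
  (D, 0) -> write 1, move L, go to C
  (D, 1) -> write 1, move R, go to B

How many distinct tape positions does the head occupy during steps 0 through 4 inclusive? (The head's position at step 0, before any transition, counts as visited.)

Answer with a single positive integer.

Answer: 2

Derivation:
Step 1: in state A at pos 0, read 0 -> (A,0)->write 0,move R,goto C. Now: state=C, head=1, tape[-1..2]=0000 (head:   ^)
Step 2: in state C at pos 1, read 0 -> (C,0)->write 1,move L,goto A. Now: state=A, head=0, tape[-1..2]=0010 (head:  ^)
Step 3: in state A at pos 0, read 0 -> (A,0)->write 0,move R,goto C. Now: state=C, head=1, tape[-1..2]=0010 (head:   ^)
Step 4: in state C at pos 1, read 1 -> (C,1)->write 1,move L,goto B. Now: state=B, head=0, tape[-1..2]=0010 (head:  ^)
Head positions at steps 0..4: starting at 0, distinct positions visited = {0, 1} -> 2 position(s)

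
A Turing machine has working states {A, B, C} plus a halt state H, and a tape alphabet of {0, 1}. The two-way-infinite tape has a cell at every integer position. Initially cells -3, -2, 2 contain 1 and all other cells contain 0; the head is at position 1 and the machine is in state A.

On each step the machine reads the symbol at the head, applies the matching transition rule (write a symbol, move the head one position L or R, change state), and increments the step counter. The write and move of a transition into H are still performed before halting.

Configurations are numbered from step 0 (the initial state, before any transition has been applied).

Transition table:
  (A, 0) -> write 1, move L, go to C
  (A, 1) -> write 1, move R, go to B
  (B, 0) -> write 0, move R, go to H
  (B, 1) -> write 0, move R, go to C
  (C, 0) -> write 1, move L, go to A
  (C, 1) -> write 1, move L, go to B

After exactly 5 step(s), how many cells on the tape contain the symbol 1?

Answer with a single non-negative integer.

Step 1: in state A at pos 1, read 0 -> (A,0)->write 1,move L,goto C. Now: state=C, head=0, tape[-4..3]=01100110 (head:     ^)
Step 2: in state C at pos 0, read 0 -> (C,0)->write 1,move L,goto A. Now: state=A, head=-1, tape[-4..3]=01101110 (head:    ^)
Step 3: in state A at pos -1, read 0 -> (A,0)->write 1,move L,goto C. Now: state=C, head=-2, tape[-4..3]=01111110 (head:   ^)
Step 4: in state C at pos -2, read 1 -> (C,1)->write 1,move L,goto B. Now: state=B, head=-3, tape[-4..3]=01111110 (head:  ^)
Step 5: in state B at pos -3, read 1 -> (B,1)->write 0,move R,goto C. Now: state=C, head=-2, tape[-4..3]=00111110 (head:   ^)
Cells containing 1 after step 5: {-2, -1, 0, 1, 2} -> 5 cell(s)

Answer: 5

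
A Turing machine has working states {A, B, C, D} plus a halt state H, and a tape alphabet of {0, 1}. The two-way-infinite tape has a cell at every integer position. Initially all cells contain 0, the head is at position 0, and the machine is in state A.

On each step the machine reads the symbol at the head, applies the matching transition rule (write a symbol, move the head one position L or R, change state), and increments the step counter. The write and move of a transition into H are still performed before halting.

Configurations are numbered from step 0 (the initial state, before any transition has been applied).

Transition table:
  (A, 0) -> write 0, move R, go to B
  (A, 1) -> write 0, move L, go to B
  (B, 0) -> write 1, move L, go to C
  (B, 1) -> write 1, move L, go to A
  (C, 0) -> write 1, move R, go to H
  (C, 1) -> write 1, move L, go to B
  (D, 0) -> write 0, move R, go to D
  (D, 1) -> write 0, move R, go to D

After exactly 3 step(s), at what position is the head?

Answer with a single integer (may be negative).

Step 1: in state A at pos 0, read 0 -> (A,0)->write 0,move R,goto B. Now: state=B, head=1, tape[-1..2]=0000 (head:   ^)
Step 2: in state B at pos 1, read 0 -> (B,0)->write 1,move L,goto C. Now: state=C, head=0, tape[-1..2]=0010 (head:  ^)
Step 3: in state C at pos 0, read 0 -> (C,0)->write 1,move R,goto H. Now: state=H, head=1, tape[-1..2]=0110 (head:   ^)

Answer: 1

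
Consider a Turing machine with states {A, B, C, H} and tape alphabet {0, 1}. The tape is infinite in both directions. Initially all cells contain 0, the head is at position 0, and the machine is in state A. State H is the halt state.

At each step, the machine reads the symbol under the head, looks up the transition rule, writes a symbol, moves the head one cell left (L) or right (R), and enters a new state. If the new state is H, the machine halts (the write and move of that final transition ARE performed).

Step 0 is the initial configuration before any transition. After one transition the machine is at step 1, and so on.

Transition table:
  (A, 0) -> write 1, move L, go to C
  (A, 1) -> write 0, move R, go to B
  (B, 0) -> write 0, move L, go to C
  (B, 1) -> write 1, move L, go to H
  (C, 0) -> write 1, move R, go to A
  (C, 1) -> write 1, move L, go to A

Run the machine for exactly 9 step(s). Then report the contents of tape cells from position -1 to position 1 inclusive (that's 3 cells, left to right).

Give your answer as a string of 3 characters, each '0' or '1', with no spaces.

Step 1: in state A at pos 0, read 0 -> (A,0)->write 1,move L,goto C. Now: state=C, head=-1, tape[-2..1]=0010 (head:  ^)
Step 2: in state C at pos -1, read 0 -> (C,0)->write 1,move R,goto A. Now: state=A, head=0, tape[-2..1]=0110 (head:   ^)
Step 3: in state A at pos 0, read 1 -> (A,1)->write 0,move R,goto B. Now: state=B, head=1, tape[-2..2]=01000 (head:    ^)
Step 4: in state B at pos 1, read 0 -> (B,0)->write 0,move L,goto C. Now: state=C, head=0, tape[-2..2]=01000 (head:   ^)
Step 5: in state C at pos 0, read 0 -> (C,0)->write 1,move R,goto A. Now: state=A, head=1, tape[-2..2]=01100 (head:    ^)
Step 6: in state A at pos 1, read 0 -> (A,0)->write 1,move L,goto C. Now: state=C, head=0, tape[-2..2]=01110 (head:   ^)
Step 7: in state C at pos 0, read 1 -> (C,1)->write 1,move L,goto A. Now: state=A, head=-1, tape[-2..2]=01110 (head:  ^)
Step 8: in state A at pos -1, read 1 -> (A,1)->write 0,move R,goto B. Now: state=B, head=0, tape[-2..2]=00110 (head:   ^)
Step 9: in state B at pos 0, read 1 -> (B,1)->write 1,move L,goto H. Now: state=H, head=-1, tape[-2..2]=00110 (head:  ^)

Answer: 011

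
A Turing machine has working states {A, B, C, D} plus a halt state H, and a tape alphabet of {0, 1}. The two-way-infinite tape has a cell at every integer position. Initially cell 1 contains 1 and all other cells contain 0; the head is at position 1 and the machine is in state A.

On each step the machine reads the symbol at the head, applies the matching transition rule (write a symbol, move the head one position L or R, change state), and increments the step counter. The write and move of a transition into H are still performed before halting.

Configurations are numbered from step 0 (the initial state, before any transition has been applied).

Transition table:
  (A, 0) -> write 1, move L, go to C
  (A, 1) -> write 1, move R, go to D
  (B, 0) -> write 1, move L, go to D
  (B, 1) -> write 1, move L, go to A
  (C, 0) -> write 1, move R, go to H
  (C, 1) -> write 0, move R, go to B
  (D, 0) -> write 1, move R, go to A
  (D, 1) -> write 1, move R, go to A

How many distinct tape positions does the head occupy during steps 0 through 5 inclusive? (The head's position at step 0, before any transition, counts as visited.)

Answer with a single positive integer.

Step 1: in state A at pos 1, read 1 -> (A,1)->write 1,move R,goto D. Now: state=D, head=2, tape[0..3]=0100 (head:   ^)
Step 2: in state D at pos 2, read 0 -> (D,0)->write 1,move R,goto A. Now: state=A, head=3, tape[0..4]=01100 (head:    ^)
Step 3: in state A at pos 3, read 0 -> (A,0)->write 1,move L,goto C. Now: state=C, head=2, tape[0..4]=01110 (head:   ^)
Step 4: in state C at pos 2, read 1 -> (C,1)->write 0,move R,goto B. Now: state=B, head=3, tape[0..4]=01010 (head:    ^)
Step 5: in state B at pos 3, read 1 -> (B,1)->write 1,move L,goto A. Now: state=A, head=2, tape[0..4]=01010 (head:   ^)
Head positions at steps 0..5: starting at 1, distinct positions visited = {1, 2, 3} -> 3 position(s)

Answer: 3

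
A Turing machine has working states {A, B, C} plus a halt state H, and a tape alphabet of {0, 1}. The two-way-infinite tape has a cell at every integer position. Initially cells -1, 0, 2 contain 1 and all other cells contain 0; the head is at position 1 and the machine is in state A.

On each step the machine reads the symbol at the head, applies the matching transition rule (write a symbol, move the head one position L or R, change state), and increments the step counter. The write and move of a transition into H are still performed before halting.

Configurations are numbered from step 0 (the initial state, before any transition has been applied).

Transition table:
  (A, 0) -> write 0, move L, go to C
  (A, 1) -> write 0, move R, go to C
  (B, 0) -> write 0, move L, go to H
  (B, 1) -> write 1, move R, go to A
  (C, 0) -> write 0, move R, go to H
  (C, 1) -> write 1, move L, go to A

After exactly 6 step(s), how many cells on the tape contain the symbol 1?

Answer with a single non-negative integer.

Answer: 2

Derivation:
Step 1: in state A at pos 1, read 0 -> (A,0)->write 0,move L,goto C. Now: state=C, head=0, tape[-2..3]=011010 (head:   ^)
Step 2: in state C at pos 0, read 1 -> (C,1)->write 1,move L,goto A. Now: state=A, head=-1, tape[-2..3]=011010 (head:  ^)
Step 3: in state A at pos -1, read 1 -> (A,1)->write 0,move R,goto C. Now: state=C, head=0, tape[-2..3]=001010 (head:   ^)
Step 4: in state C at pos 0, read 1 -> (C,1)->write 1,move L,goto A. Now: state=A, head=-1, tape[-2..3]=001010 (head:  ^)
Step 5: in state A at pos -1, read 0 -> (A,0)->write 0,move L,goto C. Now: state=C, head=-2, tape[-3..3]=0001010 (head:  ^)
Step 6: in state C at pos -2, read 0 -> (C,0)->write 0,move R,goto H. Now: state=H, head=-1, tape[-3..3]=0001010 (head:   ^)
Cells containing 1 after step 6: {0, 2} -> 2 cell(s)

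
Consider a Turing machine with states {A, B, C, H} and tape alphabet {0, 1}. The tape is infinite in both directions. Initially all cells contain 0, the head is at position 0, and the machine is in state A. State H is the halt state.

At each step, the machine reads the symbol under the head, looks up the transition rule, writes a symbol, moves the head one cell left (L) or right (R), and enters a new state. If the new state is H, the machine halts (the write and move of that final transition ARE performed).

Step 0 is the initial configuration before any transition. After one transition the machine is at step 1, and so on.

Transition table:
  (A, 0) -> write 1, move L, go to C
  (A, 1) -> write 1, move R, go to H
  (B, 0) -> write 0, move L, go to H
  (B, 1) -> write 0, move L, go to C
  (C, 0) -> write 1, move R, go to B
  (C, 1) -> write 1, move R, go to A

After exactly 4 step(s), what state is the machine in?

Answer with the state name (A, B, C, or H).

Step 1: in state A at pos 0, read 0 -> (A,0)->write 1,move L,goto C. Now: state=C, head=-1, tape[-2..1]=0010 (head:  ^)
Step 2: in state C at pos -1, read 0 -> (C,0)->write 1,move R,goto B. Now: state=B, head=0, tape[-2..1]=0110 (head:   ^)
Step 3: in state B at pos 0, read 1 -> (B,1)->write 0,move L,goto C. Now: state=C, head=-1, tape[-2..1]=0100 (head:  ^)
Step 4: in state C at pos -1, read 1 -> (C,1)->write 1,move R,goto A. Now: state=A, head=0, tape[-2..1]=0100 (head:   ^)

Answer: A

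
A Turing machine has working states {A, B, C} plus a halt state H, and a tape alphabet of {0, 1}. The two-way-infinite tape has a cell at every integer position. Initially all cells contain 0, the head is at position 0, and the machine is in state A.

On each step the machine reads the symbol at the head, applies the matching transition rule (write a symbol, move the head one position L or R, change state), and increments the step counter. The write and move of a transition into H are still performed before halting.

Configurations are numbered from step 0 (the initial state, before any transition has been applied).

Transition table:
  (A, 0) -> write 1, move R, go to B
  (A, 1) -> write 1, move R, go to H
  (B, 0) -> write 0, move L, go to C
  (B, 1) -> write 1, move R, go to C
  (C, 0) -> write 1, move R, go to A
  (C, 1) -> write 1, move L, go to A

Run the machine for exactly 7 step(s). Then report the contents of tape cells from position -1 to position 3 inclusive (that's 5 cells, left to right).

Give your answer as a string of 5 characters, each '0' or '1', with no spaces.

Step 1: in state A at pos 0, read 0 -> (A,0)->write 1,move R,goto B. Now: state=B, head=1, tape[-1..2]=0100 (head:   ^)
Step 2: in state B at pos 1, read 0 -> (B,0)->write 0,move L,goto C. Now: state=C, head=0, tape[-1..2]=0100 (head:  ^)
Step 3: in state C at pos 0, read 1 -> (C,1)->write 1,move L,goto A. Now: state=A, head=-1, tape[-2..2]=00100 (head:  ^)
Step 4: in state A at pos -1, read 0 -> (A,0)->write 1,move R,goto B. Now: state=B, head=0, tape[-2..2]=01100 (head:   ^)
Step 5: in state B at pos 0, read 1 -> (B,1)->write 1,move R,goto C. Now: state=C, head=1, tape[-2..2]=01100 (head:    ^)
Step 6: in state C at pos 1, read 0 -> (C,0)->write 1,move R,goto A. Now: state=A, head=2, tape[-2..3]=011100 (head:     ^)
Step 7: in state A at pos 2, read 0 -> (A,0)->write 1,move R,goto B. Now: state=B, head=3, tape[-2..4]=0111100 (head:      ^)

Answer: 11110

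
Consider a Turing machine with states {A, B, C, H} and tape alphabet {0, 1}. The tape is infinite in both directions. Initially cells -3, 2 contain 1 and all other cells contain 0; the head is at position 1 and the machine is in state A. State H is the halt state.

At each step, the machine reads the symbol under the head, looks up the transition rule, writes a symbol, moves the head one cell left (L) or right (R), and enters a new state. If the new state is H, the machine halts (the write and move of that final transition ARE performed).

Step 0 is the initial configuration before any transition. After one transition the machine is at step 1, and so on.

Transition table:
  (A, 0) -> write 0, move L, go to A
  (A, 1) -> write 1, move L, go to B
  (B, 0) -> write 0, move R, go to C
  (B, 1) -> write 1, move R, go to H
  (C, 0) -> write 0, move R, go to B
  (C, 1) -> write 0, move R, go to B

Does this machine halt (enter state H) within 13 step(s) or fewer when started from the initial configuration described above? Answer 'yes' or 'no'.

Step 1: in state A at pos 1, read 0 -> (A,0)->write 0,move L,goto A. Now: state=A, head=0, tape[-4..3]=01000010 (head:     ^)
Step 2: in state A at pos 0, read 0 -> (A,0)->write 0,move L,goto A. Now: state=A, head=-1, tape[-4..3]=01000010 (head:    ^)
Step 3: in state A at pos -1, read 0 -> (A,0)->write 0,move L,goto A. Now: state=A, head=-2, tape[-4..3]=01000010 (head:   ^)
Step 4: in state A at pos -2, read 0 -> (A,0)->write 0,move L,goto A. Now: state=A, head=-3, tape[-4..3]=01000010 (head:  ^)
Step 5: in state A at pos -3, read 1 -> (A,1)->write 1,move L,goto B. Now: state=B, head=-4, tape[-5..3]=001000010 (head:  ^)
Step 6: in state B at pos -4, read 0 -> (B,0)->write 0,move R,goto C. Now: state=C, head=-3, tape[-5..3]=001000010 (head:   ^)
Step 7: in state C at pos -3, read 1 -> (C,1)->write 0,move R,goto B. Now: state=B, head=-2, tape[-5..3]=000000010 (head:    ^)
Step 8: in state B at pos -2, read 0 -> (B,0)->write 0,move R,goto C. Now: state=C, head=-1, tape[-5..3]=000000010 (head:     ^)
Step 9: in state C at pos -1, read 0 -> (C,0)->write 0,move R,goto B. Now: state=B, head=0, tape[-5..3]=000000010 (head:      ^)
Step 10: in state B at pos 0, read 0 -> (B,0)->write 0,move R,goto C. Now: state=C, head=1, tape[-5..3]=000000010 (head:       ^)
Step 11: in state C at pos 1, read 0 -> (C,0)->write 0,move R,goto B. Now: state=B, head=2, tape[-5..3]=000000010 (head:        ^)
Step 12: in state B at pos 2, read 1 -> (B,1)->write 1,move R,goto H. Now: state=H, head=3, tape[-5..4]=0000000100 (head:         ^)
State H reached at step 12; 12 <= 13 -> yes

Answer: yes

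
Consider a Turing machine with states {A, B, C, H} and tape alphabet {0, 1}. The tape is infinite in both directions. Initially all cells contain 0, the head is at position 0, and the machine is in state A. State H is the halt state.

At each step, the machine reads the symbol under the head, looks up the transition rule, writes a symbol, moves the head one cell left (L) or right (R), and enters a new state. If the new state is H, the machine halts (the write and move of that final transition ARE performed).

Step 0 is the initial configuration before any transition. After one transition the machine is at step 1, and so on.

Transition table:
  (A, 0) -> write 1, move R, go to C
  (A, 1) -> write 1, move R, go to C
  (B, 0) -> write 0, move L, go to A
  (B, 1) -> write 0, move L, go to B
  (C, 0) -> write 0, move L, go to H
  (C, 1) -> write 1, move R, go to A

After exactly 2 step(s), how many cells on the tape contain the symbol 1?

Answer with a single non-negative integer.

Answer: 1

Derivation:
Step 1: in state A at pos 0, read 0 -> (A,0)->write 1,move R,goto C. Now: state=C, head=1, tape[-1..2]=0100 (head:   ^)
Step 2: in state C at pos 1, read 0 -> (C,0)->write 0,move L,goto H. Now: state=H, head=0, tape[-1..2]=0100 (head:  ^)
Cells containing 1 after step 2: {0} -> 1 cell(s)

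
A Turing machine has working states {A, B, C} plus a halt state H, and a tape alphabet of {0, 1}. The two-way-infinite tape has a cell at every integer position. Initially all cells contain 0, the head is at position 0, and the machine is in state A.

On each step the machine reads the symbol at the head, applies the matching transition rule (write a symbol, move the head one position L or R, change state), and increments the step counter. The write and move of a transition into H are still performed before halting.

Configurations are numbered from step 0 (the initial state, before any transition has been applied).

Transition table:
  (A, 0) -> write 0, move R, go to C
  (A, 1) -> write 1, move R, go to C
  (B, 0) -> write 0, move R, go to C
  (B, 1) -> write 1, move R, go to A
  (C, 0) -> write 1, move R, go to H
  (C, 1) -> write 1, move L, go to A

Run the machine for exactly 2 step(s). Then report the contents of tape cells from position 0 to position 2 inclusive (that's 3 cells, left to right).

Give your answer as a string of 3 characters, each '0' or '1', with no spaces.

Step 1: in state A at pos 0, read 0 -> (A,0)->write 0,move R,goto C. Now: state=C, head=1, tape[-1..2]=0000 (head:   ^)
Step 2: in state C at pos 1, read 0 -> (C,0)->write 1,move R,goto H. Now: state=H, head=2, tape[-1..3]=00100 (head:    ^)

Answer: 010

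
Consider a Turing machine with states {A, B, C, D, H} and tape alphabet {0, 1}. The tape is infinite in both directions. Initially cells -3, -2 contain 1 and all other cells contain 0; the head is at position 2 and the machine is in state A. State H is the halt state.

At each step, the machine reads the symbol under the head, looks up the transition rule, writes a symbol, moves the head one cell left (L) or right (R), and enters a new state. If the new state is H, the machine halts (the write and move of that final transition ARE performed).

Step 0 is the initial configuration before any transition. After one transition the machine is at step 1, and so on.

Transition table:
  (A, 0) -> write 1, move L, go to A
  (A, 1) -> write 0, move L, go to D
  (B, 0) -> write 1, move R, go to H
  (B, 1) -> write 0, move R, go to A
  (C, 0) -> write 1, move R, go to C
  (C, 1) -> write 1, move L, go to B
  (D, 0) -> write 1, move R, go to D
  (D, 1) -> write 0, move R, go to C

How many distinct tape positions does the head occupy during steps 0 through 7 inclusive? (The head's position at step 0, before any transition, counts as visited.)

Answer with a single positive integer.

Answer: 6

Derivation:
Step 1: in state A at pos 2, read 0 -> (A,0)->write 1,move L,goto A. Now: state=A, head=1, tape[-4..3]=01100010 (head:      ^)
Step 2: in state A at pos 1, read 0 -> (A,0)->write 1,move L,goto A. Now: state=A, head=0, tape[-4..3]=01100110 (head:     ^)
Step 3: in state A at pos 0, read 0 -> (A,0)->write 1,move L,goto A. Now: state=A, head=-1, tape[-4..3]=01101110 (head:    ^)
Step 4: in state A at pos -1, read 0 -> (A,0)->write 1,move L,goto A. Now: state=A, head=-2, tape[-4..3]=01111110 (head:   ^)
Step 5: in state A at pos -2, read 1 -> (A,1)->write 0,move L,goto D. Now: state=D, head=-3, tape[-4..3]=01011110 (head:  ^)
Step 6: in state D at pos -3, read 1 -> (D,1)->write 0,move R,goto C. Now: state=C, head=-2, tape[-4..3]=00011110 (head:   ^)
Step 7: in state C at pos -2, read 0 -> (C,0)->write 1,move R,goto C. Now: state=C, head=-1, tape[-4..3]=00111110 (head:    ^)
Head positions at steps 0..7: starting at 2, distinct positions visited = {-3, -2, -1, 0, 1, 2} -> 6 position(s)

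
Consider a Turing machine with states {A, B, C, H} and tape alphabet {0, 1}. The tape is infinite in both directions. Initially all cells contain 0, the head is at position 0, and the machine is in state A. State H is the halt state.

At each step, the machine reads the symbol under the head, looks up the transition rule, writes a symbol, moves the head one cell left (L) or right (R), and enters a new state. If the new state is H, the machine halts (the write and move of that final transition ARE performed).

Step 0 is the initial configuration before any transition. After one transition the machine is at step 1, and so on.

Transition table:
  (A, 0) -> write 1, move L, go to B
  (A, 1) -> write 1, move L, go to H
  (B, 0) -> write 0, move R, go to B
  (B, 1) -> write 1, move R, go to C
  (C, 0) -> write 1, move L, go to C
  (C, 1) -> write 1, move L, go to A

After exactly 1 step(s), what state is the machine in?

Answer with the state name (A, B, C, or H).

Step 1: in state A at pos 0, read 0 -> (A,0)->write 1,move L,goto B. Now: state=B, head=-1, tape[-2..1]=0010 (head:  ^)

Answer: B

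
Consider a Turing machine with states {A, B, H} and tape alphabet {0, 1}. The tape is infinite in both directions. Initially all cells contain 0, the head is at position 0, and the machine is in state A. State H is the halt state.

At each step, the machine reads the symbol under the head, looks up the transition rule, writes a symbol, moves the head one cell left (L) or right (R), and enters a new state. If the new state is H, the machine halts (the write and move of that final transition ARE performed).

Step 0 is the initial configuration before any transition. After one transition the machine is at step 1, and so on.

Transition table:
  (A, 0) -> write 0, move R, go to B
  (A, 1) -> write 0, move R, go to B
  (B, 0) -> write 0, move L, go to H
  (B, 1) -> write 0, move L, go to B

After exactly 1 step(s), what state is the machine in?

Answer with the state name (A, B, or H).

Step 1: in state A at pos 0, read 0 -> (A,0)->write 0,move R,goto B. Now: state=B, head=1, tape[-1..2]=0000 (head:   ^)

Answer: B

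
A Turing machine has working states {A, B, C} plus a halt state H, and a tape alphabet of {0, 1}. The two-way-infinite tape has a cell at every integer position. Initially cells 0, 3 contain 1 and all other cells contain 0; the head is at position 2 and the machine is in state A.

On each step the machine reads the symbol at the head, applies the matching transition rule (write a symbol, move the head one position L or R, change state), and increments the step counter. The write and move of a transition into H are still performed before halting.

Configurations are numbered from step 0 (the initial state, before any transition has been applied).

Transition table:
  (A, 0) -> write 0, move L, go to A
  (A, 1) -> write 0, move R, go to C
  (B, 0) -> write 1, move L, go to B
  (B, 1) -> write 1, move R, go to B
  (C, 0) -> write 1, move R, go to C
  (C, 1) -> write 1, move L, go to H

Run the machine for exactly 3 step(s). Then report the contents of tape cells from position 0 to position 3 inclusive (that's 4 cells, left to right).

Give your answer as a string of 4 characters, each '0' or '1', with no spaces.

Answer: 0001

Derivation:
Step 1: in state A at pos 2, read 0 -> (A,0)->write 0,move L,goto A. Now: state=A, head=1, tape[-1..4]=010010 (head:   ^)
Step 2: in state A at pos 1, read 0 -> (A,0)->write 0,move L,goto A. Now: state=A, head=0, tape[-1..4]=010010 (head:  ^)
Step 3: in state A at pos 0, read 1 -> (A,1)->write 0,move R,goto C. Now: state=C, head=1, tape[-1..4]=000010 (head:   ^)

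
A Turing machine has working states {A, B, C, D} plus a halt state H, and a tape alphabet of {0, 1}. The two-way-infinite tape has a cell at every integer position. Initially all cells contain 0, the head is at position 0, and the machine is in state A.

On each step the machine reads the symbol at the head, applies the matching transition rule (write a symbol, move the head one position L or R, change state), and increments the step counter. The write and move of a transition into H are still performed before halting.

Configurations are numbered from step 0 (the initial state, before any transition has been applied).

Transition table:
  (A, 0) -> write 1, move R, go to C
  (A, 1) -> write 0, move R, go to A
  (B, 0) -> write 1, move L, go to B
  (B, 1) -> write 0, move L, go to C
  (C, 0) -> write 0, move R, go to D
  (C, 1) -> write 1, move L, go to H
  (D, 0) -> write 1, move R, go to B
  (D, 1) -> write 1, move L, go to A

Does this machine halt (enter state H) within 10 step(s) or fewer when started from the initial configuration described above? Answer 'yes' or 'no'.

Answer: yes

Derivation:
Step 1: in state A at pos 0, read 0 -> (A,0)->write 1,move R,goto C. Now: state=C, head=1, tape[-1..2]=0100 (head:   ^)
Step 2: in state C at pos 1, read 0 -> (C,0)->write 0,move R,goto D. Now: state=D, head=2, tape[-1..3]=01000 (head:    ^)
Step 3: in state D at pos 2, read 0 -> (D,0)->write 1,move R,goto B. Now: state=B, head=3, tape[-1..4]=010100 (head:     ^)
Step 4: in state B at pos 3, read 0 -> (B,0)->write 1,move L,goto B. Now: state=B, head=2, tape[-1..4]=010110 (head:    ^)
Step 5: in state B at pos 2, read 1 -> (B,1)->write 0,move L,goto C. Now: state=C, head=1, tape[-1..4]=010010 (head:   ^)
Step 6: in state C at pos 1, read 0 -> (C,0)->write 0,move R,goto D. Now: state=D, head=2, tape[-1..4]=010010 (head:    ^)
Step 7: in state D at pos 2, read 0 -> (D,0)->write 1,move R,goto B. Now: state=B, head=3, tape[-1..4]=010110 (head:     ^)
Step 8: in state B at pos 3, read 1 -> (B,1)->write 0,move L,goto C. Now: state=C, head=2, tape[-1..4]=010100 (head:    ^)
Step 9: in state C at pos 2, read 1 -> (C,1)->write 1,move L,goto H. Now: state=H, head=1, tape[-1..4]=010100 (head:   ^)
State H reached at step 9; 9 <= 10 -> yes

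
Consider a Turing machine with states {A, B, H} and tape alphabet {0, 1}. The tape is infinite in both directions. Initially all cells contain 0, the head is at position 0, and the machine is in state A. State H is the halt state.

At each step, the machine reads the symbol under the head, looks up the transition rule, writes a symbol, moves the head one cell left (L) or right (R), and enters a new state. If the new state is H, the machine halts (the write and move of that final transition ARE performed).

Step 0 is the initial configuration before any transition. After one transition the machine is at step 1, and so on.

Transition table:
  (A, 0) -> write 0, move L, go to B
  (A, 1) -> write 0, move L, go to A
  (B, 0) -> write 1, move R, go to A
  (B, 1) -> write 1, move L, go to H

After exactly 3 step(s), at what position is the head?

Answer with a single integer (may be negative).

Step 1: in state A at pos 0, read 0 -> (A,0)->write 0,move L,goto B. Now: state=B, head=-1, tape[-2..1]=0000 (head:  ^)
Step 2: in state B at pos -1, read 0 -> (B,0)->write 1,move R,goto A. Now: state=A, head=0, tape[-2..1]=0100 (head:   ^)
Step 3: in state A at pos 0, read 0 -> (A,0)->write 0,move L,goto B. Now: state=B, head=-1, tape[-2..1]=0100 (head:  ^)

Answer: -1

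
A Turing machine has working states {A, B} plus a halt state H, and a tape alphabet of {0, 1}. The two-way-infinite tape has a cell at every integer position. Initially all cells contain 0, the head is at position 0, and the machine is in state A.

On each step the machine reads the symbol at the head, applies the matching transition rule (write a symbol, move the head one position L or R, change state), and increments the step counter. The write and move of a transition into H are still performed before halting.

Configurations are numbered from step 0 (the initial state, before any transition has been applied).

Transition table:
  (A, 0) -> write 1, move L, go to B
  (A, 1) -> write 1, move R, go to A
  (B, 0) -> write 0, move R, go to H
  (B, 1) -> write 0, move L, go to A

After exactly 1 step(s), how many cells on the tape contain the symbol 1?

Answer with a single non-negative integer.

Step 1: in state A at pos 0, read 0 -> (A,0)->write 1,move L,goto B. Now: state=B, head=-1, tape[-2..1]=0010 (head:  ^)
Cells containing 1 after step 1: {0} -> 1 cell(s)

Answer: 1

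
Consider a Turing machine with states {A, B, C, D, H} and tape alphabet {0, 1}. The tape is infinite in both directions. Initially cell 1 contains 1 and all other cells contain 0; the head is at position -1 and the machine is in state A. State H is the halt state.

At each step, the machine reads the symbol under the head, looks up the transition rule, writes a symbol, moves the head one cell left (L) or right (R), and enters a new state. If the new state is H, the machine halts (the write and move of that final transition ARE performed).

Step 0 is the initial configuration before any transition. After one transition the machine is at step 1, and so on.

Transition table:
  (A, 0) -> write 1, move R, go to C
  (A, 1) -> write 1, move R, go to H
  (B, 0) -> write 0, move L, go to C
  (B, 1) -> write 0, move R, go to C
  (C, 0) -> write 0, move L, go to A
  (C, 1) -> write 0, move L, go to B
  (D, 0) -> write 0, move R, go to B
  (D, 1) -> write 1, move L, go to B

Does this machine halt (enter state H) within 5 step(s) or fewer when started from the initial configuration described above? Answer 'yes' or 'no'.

Step 1: in state A at pos -1, read 0 -> (A,0)->write 1,move R,goto C. Now: state=C, head=0, tape[-2..2]=01010 (head:   ^)
Step 2: in state C at pos 0, read 0 -> (C,0)->write 0,move L,goto A. Now: state=A, head=-1, tape[-2..2]=01010 (head:  ^)
Step 3: in state A at pos -1, read 1 -> (A,1)->write 1,move R,goto H. Now: state=H, head=0, tape[-2..2]=01010 (head:   ^)
State H reached at step 3; 3 <= 5 -> yes

Answer: yes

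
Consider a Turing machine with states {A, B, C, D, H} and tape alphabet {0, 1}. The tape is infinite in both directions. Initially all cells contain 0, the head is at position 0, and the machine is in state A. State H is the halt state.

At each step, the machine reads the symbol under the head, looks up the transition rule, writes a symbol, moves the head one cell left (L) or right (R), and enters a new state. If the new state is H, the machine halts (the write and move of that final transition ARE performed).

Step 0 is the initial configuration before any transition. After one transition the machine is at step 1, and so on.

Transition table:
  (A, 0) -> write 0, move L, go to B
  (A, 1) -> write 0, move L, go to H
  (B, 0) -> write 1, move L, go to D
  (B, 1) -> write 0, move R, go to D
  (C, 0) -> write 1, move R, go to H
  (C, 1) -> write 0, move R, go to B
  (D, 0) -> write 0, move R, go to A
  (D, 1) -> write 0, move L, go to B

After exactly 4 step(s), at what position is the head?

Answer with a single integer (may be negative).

Step 1: in state A at pos 0, read 0 -> (A,0)->write 0,move L,goto B. Now: state=B, head=-1, tape[-2..1]=0000 (head:  ^)
Step 2: in state B at pos -1, read 0 -> (B,0)->write 1,move L,goto D. Now: state=D, head=-2, tape[-3..1]=00100 (head:  ^)
Step 3: in state D at pos -2, read 0 -> (D,0)->write 0,move R,goto A. Now: state=A, head=-1, tape[-3..1]=00100 (head:   ^)
Step 4: in state A at pos -1, read 1 -> (A,1)->write 0,move L,goto H. Now: state=H, head=-2, tape[-3..1]=00000 (head:  ^)

Answer: -2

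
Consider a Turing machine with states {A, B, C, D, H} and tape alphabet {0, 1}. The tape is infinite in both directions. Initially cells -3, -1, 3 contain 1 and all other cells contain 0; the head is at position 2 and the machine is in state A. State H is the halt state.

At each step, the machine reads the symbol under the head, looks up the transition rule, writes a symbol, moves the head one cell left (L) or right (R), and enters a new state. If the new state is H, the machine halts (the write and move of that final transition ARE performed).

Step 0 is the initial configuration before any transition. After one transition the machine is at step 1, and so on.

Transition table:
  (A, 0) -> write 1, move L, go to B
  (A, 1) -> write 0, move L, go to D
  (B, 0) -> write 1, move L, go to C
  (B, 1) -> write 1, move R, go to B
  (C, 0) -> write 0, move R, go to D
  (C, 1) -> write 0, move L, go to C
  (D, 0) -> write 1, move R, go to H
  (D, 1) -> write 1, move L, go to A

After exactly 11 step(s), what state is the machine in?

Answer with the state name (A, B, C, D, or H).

Step 1: in state A at pos 2, read 0 -> (A,0)->write 1,move L,goto B. Now: state=B, head=1, tape[-4..4]=010100110 (head:      ^)
Step 2: in state B at pos 1, read 0 -> (B,0)->write 1,move L,goto C. Now: state=C, head=0, tape[-4..4]=010101110 (head:     ^)
Step 3: in state C at pos 0, read 0 -> (C,0)->write 0,move R,goto D. Now: state=D, head=1, tape[-4..4]=010101110 (head:      ^)
Step 4: in state D at pos 1, read 1 -> (D,1)->write 1,move L,goto A. Now: state=A, head=0, tape[-4..4]=010101110 (head:     ^)
Step 5: in state A at pos 0, read 0 -> (A,0)->write 1,move L,goto B. Now: state=B, head=-1, tape[-4..4]=010111110 (head:    ^)
Step 6: in state B at pos -1, read 1 -> (B,1)->write 1,move R,goto B. Now: state=B, head=0, tape[-4..4]=010111110 (head:     ^)
Step 7: in state B at pos 0, read 1 -> (B,1)->write 1,move R,goto B. Now: state=B, head=1, tape[-4..4]=010111110 (head:      ^)
Step 8: in state B at pos 1, read 1 -> (B,1)->write 1,move R,goto B. Now: state=B, head=2, tape[-4..4]=010111110 (head:       ^)
Step 9: in state B at pos 2, read 1 -> (B,1)->write 1,move R,goto B. Now: state=B, head=3, tape[-4..4]=010111110 (head:        ^)
Step 10: in state B at pos 3, read 1 -> (B,1)->write 1,move R,goto B. Now: state=B, head=4, tape[-4..5]=0101111100 (head:         ^)
Step 11: in state B at pos 4, read 0 -> (B,0)->write 1,move L,goto C. Now: state=C, head=3, tape[-4..5]=0101111110 (head:        ^)

Answer: C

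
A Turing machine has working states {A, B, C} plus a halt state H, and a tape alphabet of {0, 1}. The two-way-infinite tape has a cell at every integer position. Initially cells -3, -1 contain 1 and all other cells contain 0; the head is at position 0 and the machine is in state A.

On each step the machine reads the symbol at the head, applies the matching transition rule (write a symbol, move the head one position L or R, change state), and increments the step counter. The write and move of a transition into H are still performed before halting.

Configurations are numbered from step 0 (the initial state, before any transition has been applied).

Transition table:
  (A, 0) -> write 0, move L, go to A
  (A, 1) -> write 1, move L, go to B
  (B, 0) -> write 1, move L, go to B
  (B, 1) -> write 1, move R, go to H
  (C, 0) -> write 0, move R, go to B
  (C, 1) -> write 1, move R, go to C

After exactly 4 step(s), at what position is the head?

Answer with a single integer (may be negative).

Step 1: in state A at pos 0, read 0 -> (A,0)->write 0,move L,goto A. Now: state=A, head=-1, tape[-4..1]=010100 (head:    ^)
Step 2: in state A at pos -1, read 1 -> (A,1)->write 1,move L,goto B. Now: state=B, head=-2, tape[-4..1]=010100 (head:   ^)
Step 3: in state B at pos -2, read 0 -> (B,0)->write 1,move L,goto B. Now: state=B, head=-3, tape[-4..1]=011100 (head:  ^)
Step 4: in state B at pos -3, read 1 -> (B,1)->write 1,move R,goto H. Now: state=H, head=-2, tape[-4..1]=011100 (head:   ^)

Answer: -2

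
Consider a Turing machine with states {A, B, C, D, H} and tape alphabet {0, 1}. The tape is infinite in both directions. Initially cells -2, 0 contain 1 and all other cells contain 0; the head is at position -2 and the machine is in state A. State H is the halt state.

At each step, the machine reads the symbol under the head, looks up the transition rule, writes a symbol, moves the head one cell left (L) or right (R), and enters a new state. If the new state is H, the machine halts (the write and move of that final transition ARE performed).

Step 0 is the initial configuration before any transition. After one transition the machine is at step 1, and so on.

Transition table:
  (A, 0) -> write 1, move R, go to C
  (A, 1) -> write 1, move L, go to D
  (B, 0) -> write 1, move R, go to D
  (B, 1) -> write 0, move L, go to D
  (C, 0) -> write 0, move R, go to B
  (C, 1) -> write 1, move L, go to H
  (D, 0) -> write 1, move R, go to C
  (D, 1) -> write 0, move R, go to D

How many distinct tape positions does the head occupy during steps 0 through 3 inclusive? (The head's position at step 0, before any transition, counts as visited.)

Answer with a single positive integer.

Step 1: in state A at pos -2, read 1 -> (A,1)->write 1,move L,goto D. Now: state=D, head=-3, tape[-4..1]=001010 (head:  ^)
Step 2: in state D at pos -3, read 0 -> (D,0)->write 1,move R,goto C. Now: state=C, head=-2, tape[-4..1]=011010 (head:   ^)
Step 3: in state C at pos -2, read 1 -> (C,1)->write 1,move L,goto H. Now: state=H, head=-3, tape[-4..1]=011010 (head:  ^)
Head positions at steps 0..3: starting at -2, distinct positions visited = {-3, -2} -> 2 position(s)

Answer: 2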